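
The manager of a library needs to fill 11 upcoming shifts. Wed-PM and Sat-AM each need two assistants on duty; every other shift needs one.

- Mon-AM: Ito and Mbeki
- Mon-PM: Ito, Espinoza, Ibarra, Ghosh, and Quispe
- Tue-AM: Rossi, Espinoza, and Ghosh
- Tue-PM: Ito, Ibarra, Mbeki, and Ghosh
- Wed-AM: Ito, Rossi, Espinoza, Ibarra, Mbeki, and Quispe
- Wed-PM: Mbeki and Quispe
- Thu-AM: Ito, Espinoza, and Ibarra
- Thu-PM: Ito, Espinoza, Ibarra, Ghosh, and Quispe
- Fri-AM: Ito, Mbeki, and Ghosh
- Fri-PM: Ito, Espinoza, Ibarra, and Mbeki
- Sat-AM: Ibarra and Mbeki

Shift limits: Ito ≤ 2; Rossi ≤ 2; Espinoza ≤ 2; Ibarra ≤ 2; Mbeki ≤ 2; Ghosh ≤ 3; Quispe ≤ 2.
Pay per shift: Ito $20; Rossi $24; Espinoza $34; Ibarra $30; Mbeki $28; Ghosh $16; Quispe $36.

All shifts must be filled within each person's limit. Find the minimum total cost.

Wed-PM can only be covered by Mbeki and Quispe, so that assignment is forced.
Sat-AM can only be covered by Ibarra and Mbeki, so that assignment is forced.
Picking the cheapest available assistant for each shift independently would cost $282, but that ignores the shift limits.
An optimal schedule: Mon-AM→Ito, Mon-PM→Ghosh, Tue-AM→Rossi, Tue-PM→Ghosh, Wed-AM→Rossi, Wed-PM→Mbeki+Quispe, Thu-AM→Ito, Thu-PM→Espinoza, Fri-AM→Ghosh, Fri-PM→Ibarra, Sat-AM→Mbeki+Ibarra.
Total: 20 + 16 + 24 + 16 + 24 + 28 + 36 + 20 + 34 + 16 + 30 + 28 + 30 = $322.

$322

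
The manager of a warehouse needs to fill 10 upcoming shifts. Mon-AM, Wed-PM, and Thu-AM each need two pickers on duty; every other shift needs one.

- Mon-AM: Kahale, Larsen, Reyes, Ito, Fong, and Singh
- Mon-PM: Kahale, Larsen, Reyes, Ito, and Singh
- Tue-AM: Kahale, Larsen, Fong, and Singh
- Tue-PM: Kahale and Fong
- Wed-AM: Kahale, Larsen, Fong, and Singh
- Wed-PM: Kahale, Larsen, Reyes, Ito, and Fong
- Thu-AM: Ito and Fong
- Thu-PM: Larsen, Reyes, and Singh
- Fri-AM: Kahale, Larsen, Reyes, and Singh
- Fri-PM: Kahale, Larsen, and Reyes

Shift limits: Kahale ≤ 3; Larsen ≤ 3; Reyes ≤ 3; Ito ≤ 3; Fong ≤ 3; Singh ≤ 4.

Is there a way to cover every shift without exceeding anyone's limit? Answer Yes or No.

Thu-AM can only be covered by Ito and Fong, so that assignment is forced.
One valid schedule: Mon-AM→Reyes+Ito, Mon-PM→Reyes, Tue-AM→Kahale, Tue-PM→Kahale, Wed-AM→Larsen, Wed-PM→Reyes+Ito, Thu-AM→Ito+Fong, Thu-PM→Larsen, Fri-AM→Larsen, Fri-PM→Kahale.
Loads: Kahale 3/3, Larsen 3/3, Reyes 3/3, Ito 3/3, Fong 1/3, Singh 0/4 — all within limits.

Yes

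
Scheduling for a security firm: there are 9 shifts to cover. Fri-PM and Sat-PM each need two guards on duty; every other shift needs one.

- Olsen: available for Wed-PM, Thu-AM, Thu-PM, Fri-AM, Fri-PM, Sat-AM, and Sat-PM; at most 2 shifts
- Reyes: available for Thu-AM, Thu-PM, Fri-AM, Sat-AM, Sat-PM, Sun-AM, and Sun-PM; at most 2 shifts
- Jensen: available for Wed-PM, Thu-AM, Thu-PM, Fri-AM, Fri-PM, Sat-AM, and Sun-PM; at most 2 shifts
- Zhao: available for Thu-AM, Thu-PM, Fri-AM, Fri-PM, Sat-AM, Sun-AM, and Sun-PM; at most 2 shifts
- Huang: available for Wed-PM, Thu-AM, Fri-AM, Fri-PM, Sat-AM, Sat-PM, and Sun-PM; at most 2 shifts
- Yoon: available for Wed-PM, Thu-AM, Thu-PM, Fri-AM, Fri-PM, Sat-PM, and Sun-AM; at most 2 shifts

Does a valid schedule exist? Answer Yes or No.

Yes

One valid schedule: Wed-PM→Olsen, Thu-AM→Jensen, Thu-PM→Olsen, Fri-AM→Zhao, Fri-PM→Zhao+Huang, Sat-AM→Jensen, Sat-PM→Huang+Yoon, Sun-AM→Reyes, Sun-PM→Reyes.
Loads: Olsen 2/2, Reyes 2/2, Jensen 2/2, Zhao 2/2, Huang 2/2, Yoon 1/2 — all within limits.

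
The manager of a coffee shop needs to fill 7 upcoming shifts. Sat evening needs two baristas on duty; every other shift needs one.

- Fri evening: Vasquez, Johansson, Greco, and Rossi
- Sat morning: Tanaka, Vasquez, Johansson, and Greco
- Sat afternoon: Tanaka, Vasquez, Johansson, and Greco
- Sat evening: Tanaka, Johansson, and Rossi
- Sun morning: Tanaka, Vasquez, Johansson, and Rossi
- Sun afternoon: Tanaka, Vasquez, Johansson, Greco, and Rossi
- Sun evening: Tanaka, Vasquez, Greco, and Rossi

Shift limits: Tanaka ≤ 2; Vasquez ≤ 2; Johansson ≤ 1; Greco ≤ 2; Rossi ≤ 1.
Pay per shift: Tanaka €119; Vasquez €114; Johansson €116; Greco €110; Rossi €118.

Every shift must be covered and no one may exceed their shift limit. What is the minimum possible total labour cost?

Picking the cheapest available barista for each shift independently would cost €898, but that ignores the shift limits.
An optimal schedule: Fri evening→Vasquez, Sat morning→Tanaka, Sat afternoon→Vasquez, Sat evening→Tanaka+Johansson, Sun morning→Rossi, Sun afternoon→Greco, Sun evening→Greco.
Total: 114 + 119 + 114 + 119 + 116 + 118 + 110 + 110 = €920.

€920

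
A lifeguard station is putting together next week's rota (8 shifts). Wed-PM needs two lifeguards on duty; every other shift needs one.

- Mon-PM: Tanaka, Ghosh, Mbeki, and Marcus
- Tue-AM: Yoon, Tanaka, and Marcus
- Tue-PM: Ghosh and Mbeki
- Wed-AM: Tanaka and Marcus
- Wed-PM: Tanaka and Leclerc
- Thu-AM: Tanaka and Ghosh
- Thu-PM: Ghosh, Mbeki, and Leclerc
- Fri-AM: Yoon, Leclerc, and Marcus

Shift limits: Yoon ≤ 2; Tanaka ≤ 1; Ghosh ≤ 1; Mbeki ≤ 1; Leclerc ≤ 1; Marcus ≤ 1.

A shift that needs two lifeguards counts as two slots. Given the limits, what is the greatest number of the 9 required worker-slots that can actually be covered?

Total capacity across all lifeguards is 2+1+1+1+1+1 = 7, and 9 slots are needed, so at most 7 can be filled.
An assignment achieving 7: Mon-PM→Marcus, Tue-AM→Yoon, Tue-PM→Ghosh, Wed-AM→Tanaka, Wed-PM→Leclerc, Thu-PM→Mbeki, Fri-AM→Yoon.
Loads: Yoon 2/2, Tanaka 1/1, Ghosh 1/1, Mbeki 1/1, Leclerc 1/1, Marcus 1/1.

7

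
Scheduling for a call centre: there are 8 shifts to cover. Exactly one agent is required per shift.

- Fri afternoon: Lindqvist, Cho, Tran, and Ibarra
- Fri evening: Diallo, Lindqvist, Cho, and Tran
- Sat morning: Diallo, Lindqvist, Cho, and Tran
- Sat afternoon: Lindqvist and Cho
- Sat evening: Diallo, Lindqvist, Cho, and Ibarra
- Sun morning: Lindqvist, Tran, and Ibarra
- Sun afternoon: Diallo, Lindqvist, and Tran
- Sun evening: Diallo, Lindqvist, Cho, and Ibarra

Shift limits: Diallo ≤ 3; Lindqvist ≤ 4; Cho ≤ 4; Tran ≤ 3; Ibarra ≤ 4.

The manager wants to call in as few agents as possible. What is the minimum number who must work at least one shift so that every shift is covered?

8 slots to fill and no one can take more than 4, so at least ⌈8/4⌉ = 2 agents are needed.
Lindqvist and Cho alone can cover everything: Fri afternoon→Lindqvist, Fri evening→Lindqvist, Sat morning→Cho, Sat afternoon→Cho, Sat evening→Cho, Sun morning→Lindqvist, Sun afternoon→Lindqvist, Sun evening→Cho.

2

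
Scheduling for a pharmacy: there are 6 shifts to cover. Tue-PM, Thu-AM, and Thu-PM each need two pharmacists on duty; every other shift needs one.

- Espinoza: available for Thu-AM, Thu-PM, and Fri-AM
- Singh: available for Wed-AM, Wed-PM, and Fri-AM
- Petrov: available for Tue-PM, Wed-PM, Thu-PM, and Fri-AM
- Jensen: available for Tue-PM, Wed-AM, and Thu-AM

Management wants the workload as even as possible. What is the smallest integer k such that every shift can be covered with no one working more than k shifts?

With 4 pharmacists and 9 worker-slots to fill, someone must work at least ⌈9/4⌉ = 3 shifts, so k ≥ 3.
k = 3 works: Tue-PM→Petrov+Jensen, Wed-AM→Singh, Wed-PM→Singh, Thu-AM→Espinoza+Jensen, Thu-PM→Espinoza+Petrov, Fri-AM→Espinoza.
Loads: Espinoza 3, Singh 2, Petrov 2, Jensen 2 — all ≤ 3.

3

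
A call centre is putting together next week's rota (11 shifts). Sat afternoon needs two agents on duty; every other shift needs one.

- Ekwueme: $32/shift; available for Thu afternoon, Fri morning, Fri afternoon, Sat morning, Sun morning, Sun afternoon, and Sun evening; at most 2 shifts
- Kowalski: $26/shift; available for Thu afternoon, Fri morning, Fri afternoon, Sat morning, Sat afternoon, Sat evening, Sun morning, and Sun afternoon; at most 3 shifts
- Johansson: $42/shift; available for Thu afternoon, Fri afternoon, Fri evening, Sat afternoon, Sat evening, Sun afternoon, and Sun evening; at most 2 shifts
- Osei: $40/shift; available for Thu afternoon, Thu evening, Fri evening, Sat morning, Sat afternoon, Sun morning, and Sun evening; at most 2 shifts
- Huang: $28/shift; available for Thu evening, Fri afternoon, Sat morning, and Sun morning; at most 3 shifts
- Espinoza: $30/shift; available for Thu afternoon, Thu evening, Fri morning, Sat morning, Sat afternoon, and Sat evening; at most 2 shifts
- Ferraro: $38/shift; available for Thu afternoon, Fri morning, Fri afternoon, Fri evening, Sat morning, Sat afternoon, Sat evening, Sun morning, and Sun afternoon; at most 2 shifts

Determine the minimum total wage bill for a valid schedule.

$362

Picking the cheapest available agent for each shift independently would cost $336, but that ignores the shift limits.
An optimal schedule: Thu afternoon→Espinoza, Thu evening→Huang, Fri morning→Kowalski, Fri afternoon→Huang, Fri evening→Ferraro, Sat morning→Ekwueme, Sat afternoon→Espinoza+Ferraro, Sat evening→Kowalski, Sun morning→Huang, Sun afternoon→Kowalski, Sun evening→Ekwueme.
Total: 30 + 28 + 26 + 28 + 38 + 32 + 30 + 38 + 26 + 28 + 26 + 32 = $362.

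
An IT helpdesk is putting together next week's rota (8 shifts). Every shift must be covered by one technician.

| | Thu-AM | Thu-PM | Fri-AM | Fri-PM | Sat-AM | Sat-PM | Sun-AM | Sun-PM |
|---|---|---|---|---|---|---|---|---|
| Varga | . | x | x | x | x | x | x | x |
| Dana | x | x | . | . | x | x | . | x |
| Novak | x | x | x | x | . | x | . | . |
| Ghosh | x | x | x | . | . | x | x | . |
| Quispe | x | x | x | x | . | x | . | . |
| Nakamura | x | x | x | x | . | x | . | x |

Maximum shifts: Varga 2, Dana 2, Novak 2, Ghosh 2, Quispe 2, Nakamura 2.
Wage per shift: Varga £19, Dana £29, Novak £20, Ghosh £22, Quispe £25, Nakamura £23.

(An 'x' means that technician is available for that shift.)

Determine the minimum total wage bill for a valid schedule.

Picking the cheapest available technician for each shift independently would cost £153, but that ignores the shift limits.
An optimal schedule: Thu-AM→Novak, Thu-PM→Ghosh, Fri-AM→Ghosh, Fri-PM→Novak, Sat-AM→Varga, Sat-PM→Nakamura, Sun-AM→Varga, Sun-PM→Nakamura.
Total: 20 + 22 + 22 + 20 + 19 + 23 + 19 + 23 = £168.

£168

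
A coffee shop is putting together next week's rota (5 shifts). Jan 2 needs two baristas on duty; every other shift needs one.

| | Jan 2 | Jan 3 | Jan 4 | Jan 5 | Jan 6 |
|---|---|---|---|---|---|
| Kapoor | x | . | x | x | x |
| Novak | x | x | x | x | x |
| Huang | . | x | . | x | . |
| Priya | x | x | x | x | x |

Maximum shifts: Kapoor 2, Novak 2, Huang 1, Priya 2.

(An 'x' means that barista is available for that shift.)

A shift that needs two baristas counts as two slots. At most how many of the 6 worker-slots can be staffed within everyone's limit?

Total capacity across all baristas is 2+2+1+2 = 7, and 6 slots are needed, so at most 6 can be filled.
An assignment achieving 6: Jan 2→Kapoor+Novak, Jan 3→Novak, Jan 4→Kapoor, Jan 5→Huang, Jan 6→Priya.
Loads: Kapoor 2/2, Novak 2/2, Huang 1/1, Priya 1/2.

6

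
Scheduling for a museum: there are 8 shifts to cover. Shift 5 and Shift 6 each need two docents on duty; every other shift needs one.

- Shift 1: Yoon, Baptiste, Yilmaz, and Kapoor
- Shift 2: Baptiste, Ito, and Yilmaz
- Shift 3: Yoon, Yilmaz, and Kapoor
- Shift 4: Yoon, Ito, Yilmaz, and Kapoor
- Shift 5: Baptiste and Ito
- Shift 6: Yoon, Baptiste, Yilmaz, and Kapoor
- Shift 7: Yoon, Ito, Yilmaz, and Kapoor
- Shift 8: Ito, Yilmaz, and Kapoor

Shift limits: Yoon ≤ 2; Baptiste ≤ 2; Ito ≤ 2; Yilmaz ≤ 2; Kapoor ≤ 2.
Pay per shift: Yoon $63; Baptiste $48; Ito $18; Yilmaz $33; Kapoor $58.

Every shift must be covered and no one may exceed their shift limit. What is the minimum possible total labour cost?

Shift 5 can only be covered by Baptiste and Ito, so that assignment is forced.
Picking the cheapest available docent for each shift independently would cost $285, but that ignores the shift limits.
An optimal schedule: Shift 1→Yoon, Shift 2→Baptiste, Shift 3→Yoon, Shift 4→Yilmaz, Shift 5→Baptiste+Ito, Shift 6→Yilmaz+Kapoor, Shift 7→Kapoor, Shift 8→Ito.
Total: 63 + 48 + 63 + 33 + 48 + 18 + 33 + 58 + 58 + 18 = $440.

$440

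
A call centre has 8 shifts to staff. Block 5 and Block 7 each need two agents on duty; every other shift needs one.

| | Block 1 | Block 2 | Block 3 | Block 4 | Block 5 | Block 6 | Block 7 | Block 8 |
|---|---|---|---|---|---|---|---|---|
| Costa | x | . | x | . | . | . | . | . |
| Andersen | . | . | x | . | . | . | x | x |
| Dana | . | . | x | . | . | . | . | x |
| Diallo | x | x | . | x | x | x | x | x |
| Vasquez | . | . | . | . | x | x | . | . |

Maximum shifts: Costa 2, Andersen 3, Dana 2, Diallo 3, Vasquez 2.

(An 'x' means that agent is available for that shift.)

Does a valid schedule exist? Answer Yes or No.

Total capacity is 12 and 10 slots are needed, so capacity alone doesn't rule it out.
Shifts {Block 2, Block 4, Block 5, Block 7} need 6 worker-slots in total, but the agents available for any of those shifts (Andersen, Diallo, and Vasquez) can supply at most 5 among them. So no valid schedule exists.

No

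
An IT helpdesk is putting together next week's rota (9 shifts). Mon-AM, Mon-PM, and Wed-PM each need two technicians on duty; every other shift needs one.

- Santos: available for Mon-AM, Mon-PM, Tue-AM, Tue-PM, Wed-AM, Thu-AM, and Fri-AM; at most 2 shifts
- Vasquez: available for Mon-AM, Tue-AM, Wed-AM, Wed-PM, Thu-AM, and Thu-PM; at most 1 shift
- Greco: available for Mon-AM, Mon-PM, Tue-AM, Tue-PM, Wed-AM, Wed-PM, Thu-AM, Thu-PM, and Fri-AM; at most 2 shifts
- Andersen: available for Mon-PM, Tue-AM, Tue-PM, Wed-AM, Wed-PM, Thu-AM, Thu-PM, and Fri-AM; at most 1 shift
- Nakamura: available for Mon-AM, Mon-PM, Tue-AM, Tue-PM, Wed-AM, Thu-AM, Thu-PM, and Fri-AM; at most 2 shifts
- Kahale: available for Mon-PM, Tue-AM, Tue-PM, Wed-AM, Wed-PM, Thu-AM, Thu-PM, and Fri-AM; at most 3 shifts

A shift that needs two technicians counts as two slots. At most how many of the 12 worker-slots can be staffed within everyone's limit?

Total capacity across all technicians is 2+1+2+1+2+3 = 11, and 12 slots are needed, so at most 11 can be filled.
An assignment achieving 11: Mon-AM→Santos+Vasquez, Mon-PM→Santos+Greco, Tue-AM→Kahale, Tue-PM→Nakamura, Wed-AM→Kahale, Wed-PM→Greco+Andersen, Thu-PM→Nakamura, Fri-AM→Kahale.
Loads: Santos 2/2, Vasquez 1/1, Greco 2/2, Andersen 1/1, Nakamura 2/2, Kahale 3/3.

11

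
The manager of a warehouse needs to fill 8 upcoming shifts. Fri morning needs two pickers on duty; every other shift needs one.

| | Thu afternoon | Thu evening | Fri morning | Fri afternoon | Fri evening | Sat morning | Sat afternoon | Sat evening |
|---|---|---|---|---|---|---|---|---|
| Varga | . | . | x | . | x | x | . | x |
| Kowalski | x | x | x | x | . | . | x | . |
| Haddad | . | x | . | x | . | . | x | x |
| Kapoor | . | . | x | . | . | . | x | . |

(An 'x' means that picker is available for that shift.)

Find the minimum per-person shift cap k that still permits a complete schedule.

3

With 4 pickers and 9 worker-slots to fill, someone must work at least ⌈9/4⌉ = 3 shifts, so k ≥ 3.
k = 3 works: Thu afternoon→Kowalski, Thu evening→Kowalski, Fri morning→Varga+Kapoor, Fri afternoon→Kowalski, Fri evening→Varga, Sat morning→Varga, Sat afternoon→Haddad, Sat evening→Haddad.
Loads: Varga 3, Kowalski 3, Haddad 2, Kapoor 1 — all ≤ 3.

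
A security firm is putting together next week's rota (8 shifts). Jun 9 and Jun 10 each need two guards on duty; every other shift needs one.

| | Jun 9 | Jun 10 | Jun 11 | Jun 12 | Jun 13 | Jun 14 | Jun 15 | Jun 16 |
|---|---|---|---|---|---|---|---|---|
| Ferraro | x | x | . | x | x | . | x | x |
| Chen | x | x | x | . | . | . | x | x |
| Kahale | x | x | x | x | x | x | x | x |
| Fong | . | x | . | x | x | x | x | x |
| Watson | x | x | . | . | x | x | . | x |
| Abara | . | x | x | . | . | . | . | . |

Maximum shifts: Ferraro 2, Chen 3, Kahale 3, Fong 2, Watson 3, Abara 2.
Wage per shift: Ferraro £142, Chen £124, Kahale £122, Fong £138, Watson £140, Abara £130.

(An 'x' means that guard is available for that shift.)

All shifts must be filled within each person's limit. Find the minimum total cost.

£1274

Picking the cheapest available guard for each shift independently would cost £1224, but that ignores the shift limits.
An optimal schedule: Jun 9→Kahale+Chen, Jun 10→Abara+Fong, Jun 11→Abara, Jun 12→Kahale, Jun 13→Fong, Jun 14→Kahale, Jun 15→Chen, Jun 16→Chen.
Total: 122 + 124 + 130 + 138 + 130 + 122 + 138 + 122 + 124 + 124 = £1274.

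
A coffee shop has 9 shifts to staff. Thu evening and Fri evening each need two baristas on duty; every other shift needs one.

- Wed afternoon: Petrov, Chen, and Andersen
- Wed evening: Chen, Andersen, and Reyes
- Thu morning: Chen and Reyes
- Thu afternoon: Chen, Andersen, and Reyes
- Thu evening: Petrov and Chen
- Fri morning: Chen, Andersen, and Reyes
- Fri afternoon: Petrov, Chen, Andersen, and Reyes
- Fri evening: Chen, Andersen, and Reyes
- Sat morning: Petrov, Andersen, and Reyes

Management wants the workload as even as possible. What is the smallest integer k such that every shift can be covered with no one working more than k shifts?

With 4 baristas and 11 worker-slots to fill, someone must work at least ⌈11/4⌉ = 3 shifts, so k ≥ 3.
k = 3 works: Wed afternoon→Petrov, Wed evening→Chen, Thu morning→Chen, Thu afternoon→Andersen, Thu evening→Petrov+Chen, Fri morning→Andersen, Fri afternoon→Reyes, Fri evening→Andersen+Reyes, Sat morning→Petrov.
Loads: Petrov 3, Chen 3, Andersen 3, Reyes 2 — all ≤ 3.

3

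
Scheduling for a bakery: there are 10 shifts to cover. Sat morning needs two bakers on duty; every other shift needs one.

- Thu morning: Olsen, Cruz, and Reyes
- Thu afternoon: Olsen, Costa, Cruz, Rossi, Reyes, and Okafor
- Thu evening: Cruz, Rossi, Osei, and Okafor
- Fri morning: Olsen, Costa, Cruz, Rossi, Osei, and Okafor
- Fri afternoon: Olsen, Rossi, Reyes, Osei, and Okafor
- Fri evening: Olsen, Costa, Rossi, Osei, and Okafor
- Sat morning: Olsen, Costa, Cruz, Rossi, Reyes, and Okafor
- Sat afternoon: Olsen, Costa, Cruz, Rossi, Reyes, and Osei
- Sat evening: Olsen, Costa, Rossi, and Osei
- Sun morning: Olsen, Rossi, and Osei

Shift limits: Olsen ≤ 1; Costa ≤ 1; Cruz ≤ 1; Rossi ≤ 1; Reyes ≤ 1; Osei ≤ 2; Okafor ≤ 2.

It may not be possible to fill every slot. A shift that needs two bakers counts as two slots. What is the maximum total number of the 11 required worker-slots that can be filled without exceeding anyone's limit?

Total capacity across all bakers is 1+1+1+1+1+2+2 = 9, and 11 slots are needed, so at most 9 can be filled.
An assignment achieving 9: Thu morning→Olsen, Thu afternoon→Okafor, Thu evening→Cruz, Fri morning→Osei, Fri afternoon→Reyes, Fri evening→Osei, Sat morning→Okafor, Sat evening→Costa, Sun morning→Rossi.
Loads: Olsen 1/1, Costa 1/1, Cruz 1/1, Rossi 1/1, Reyes 1/1, Osei 2/2, Okafor 2/2.

9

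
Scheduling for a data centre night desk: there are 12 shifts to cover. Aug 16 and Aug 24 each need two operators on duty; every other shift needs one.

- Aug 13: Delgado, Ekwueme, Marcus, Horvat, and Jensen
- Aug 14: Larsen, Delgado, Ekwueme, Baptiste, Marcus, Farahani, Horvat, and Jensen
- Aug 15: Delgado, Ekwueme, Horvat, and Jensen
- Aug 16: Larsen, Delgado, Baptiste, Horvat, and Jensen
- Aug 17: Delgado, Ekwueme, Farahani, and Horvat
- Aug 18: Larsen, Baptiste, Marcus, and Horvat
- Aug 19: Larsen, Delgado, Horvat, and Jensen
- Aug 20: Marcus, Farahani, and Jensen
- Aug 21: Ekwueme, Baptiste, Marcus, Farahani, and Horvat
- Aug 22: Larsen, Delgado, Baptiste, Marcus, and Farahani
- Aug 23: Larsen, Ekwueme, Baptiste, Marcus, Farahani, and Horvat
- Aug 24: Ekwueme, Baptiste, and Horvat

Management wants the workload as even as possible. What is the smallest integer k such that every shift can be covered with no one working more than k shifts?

With 8 operators and 14 worker-slots to fill, someone must work at least ⌈14/8⌉ = 2 shifts, so k ≥ 2.
k = 2 works: Aug 13→Ekwueme, Aug 14→Farahani, Aug 15→Delgado, Aug 16→Horvat+Jensen, Aug 17→Delgado, Aug 18→Larsen, Aug 19→Larsen, Aug 20→Marcus, Aug 21→Baptiste, Aug 22→Marcus, Aug 23→Farahani, Aug 24→Ekwueme+Baptiste.
Loads: Larsen 2, Delgado 2, Ekwueme 2, Baptiste 2, Marcus 2, Farahani 2, Horvat 1, Jensen 1 — all ≤ 2.

2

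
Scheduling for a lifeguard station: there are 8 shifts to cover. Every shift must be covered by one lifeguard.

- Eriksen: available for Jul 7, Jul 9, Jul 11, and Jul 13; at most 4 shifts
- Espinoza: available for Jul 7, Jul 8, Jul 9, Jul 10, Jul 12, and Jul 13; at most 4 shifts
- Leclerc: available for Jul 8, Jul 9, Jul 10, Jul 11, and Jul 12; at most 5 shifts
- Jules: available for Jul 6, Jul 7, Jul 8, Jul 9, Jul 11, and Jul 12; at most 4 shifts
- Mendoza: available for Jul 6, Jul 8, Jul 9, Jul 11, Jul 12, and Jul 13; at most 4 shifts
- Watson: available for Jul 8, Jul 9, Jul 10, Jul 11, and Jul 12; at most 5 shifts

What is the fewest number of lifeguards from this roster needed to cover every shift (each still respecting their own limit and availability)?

8 slots to fill and no one can take more than 5, so at least ⌈8/5⌉ = 2 lifeguards are needed.
Espinoza and Jules alone can cover everything: Jul 6→Jules, Jul 7→Espinoza, Jul 8→Espinoza, Jul 9→Jules, Jul 10→Espinoza, Jul 11→Jules, Jul 12→Jules, Jul 13→Espinoza.

2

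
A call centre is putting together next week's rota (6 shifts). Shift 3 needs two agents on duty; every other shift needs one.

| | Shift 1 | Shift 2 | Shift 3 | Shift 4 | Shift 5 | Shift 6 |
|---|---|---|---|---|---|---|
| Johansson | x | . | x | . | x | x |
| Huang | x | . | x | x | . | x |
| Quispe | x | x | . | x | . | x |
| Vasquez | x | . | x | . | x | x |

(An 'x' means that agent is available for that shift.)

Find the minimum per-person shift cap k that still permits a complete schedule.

2

With 4 agents and 7 worker-slots to fill, someone must work at least ⌈7/4⌉ = 2 shifts, so k ≥ 2.
k = 2 works: Shift 1→Quispe, Shift 2→Quispe, Shift 3→Johansson+Huang, Shift 4→Huang, Shift 5→Johansson, Shift 6→Vasquez.
Loads: Johansson 2, Huang 2, Quispe 2, Vasquez 1 — all ≤ 2.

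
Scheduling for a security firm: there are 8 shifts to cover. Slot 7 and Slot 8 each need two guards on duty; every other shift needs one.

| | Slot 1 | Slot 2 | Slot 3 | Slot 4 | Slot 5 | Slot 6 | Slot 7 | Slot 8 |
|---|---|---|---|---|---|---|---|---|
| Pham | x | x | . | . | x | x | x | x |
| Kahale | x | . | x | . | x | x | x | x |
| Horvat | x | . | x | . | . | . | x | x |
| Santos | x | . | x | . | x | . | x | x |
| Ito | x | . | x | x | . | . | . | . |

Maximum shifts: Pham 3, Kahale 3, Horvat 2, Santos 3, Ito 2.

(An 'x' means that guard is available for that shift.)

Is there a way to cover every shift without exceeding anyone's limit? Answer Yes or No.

Slot 2 can only be covered by Pham, so that assignment is forced.
Slot 4 can only be covered by Ito, so that assignment is forced.
One valid schedule: Slot 1→Kahale, Slot 2→Pham, Slot 3→Kahale, Slot 4→Ito, Slot 5→Pham, Slot 6→Pham, Slot 7→Kahale+Horvat, Slot 8→Horvat+Santos.
Loads: Pham 3/3, Kahale 3/3, Horvat 2/2, Santos 1/3, Ito 1/2 — all within limits.

Yes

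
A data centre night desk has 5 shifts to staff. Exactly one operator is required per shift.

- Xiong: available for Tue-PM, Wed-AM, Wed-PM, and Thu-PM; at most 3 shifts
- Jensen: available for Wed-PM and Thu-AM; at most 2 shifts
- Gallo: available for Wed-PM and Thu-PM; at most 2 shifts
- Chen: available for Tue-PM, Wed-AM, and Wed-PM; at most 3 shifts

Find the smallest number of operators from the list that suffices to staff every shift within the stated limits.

2

5 slots to fill and no one can take more than 3, so at least ⌈5/3⌉ = 2 operators are needed.
Xiong and Jensen alone can cover everything: Tue-PM→Xiong, Wed-AM→Xiong, Wed-PM→Jensen, Thu-AM→Jensen, Thu-PM→Xiong.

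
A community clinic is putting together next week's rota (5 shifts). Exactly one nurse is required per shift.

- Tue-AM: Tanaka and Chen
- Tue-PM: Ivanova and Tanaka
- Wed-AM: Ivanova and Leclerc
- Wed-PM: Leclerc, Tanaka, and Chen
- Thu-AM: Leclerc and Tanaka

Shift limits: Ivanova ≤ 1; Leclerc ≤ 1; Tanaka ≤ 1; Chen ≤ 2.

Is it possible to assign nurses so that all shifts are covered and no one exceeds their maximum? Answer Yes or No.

One valid schedule: Tue-AM→Chen, Tue-PM→Ivanova, Wed-AM→Leclerc, Wed-PM→Chen, Thu-AM→Tanaka.
Loads: Ivanova 1/1, Leclerc 1/1, Tanaka 1/1, Chen 2/2 — all within limits.

Yes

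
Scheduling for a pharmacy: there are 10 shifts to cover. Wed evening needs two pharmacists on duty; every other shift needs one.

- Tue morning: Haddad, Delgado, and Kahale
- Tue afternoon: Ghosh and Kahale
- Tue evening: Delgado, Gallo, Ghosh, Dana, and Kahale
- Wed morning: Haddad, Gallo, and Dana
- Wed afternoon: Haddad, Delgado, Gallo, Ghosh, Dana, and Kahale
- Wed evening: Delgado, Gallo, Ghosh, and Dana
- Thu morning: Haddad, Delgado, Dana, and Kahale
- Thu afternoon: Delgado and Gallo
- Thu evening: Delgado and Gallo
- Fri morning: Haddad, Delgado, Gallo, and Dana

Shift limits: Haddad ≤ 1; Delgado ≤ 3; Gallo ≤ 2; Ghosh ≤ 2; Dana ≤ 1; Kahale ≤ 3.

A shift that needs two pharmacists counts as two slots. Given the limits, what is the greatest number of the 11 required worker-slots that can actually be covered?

Total capacity across all pharmacists is 1+3+2+2+1+3 = 12, and 11 slots are needed, so at most 11 can be filled.
An assignment achieving 11: Tue morning→Haddad, Tue afternoon→Ghosh, Tue evening→Ghosh, Wed morning→Gallo, Wed afternoon→Kahale, Wed evening→Delgado+Gallo, Thu morning→Kahale, Thu afternoon→Delgado, Thu evening→Delgado, Fri morning→Dana.
Loads: Haddad 1/1, Delgado 3/3, Gallo 2/2, Ghosh 2/2, Dana 1/1, Kahale 2/3.

11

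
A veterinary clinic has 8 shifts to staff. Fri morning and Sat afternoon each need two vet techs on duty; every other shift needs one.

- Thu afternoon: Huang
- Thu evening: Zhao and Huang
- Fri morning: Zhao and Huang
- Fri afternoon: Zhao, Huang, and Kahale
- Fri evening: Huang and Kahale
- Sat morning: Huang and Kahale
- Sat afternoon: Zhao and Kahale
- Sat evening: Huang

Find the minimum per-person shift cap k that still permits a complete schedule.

With 3 vet techs and 10 worker-slots to fill, someone must work at least ⌈10/3⌉ = 4 shifts, so k ≥ 4.
k = 4 works: Thu afternoon→Huang, Thu evening→Zhao, Fri morning→Zhao+Huang, Fri afternoon→Zhao, Fri evening→Huang, Sat morning→Kahale, Sat afternoon→Zhao+Kahale, Sat evening→Huang.
Loads: Zhao 4, Huang 4, Kahale 2 — all ≤ 4.

4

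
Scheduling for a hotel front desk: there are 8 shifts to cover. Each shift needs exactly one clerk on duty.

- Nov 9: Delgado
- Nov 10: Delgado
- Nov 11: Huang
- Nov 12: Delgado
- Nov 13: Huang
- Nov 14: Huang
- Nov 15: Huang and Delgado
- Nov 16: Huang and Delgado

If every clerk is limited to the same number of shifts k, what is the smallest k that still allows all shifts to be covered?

With 2 clerks and 8 worker-slots to fill, someone must work at least ⌈8/2⌉ = 4 shifts, so k ≥ 4.
k = 4 works: Nov 9→Delgado, Nov 10→Delgado, Nov 11→Huang, Nov 12→Delgado, Nov 13→Huang, Nov 14→Huang, Nov 15→Huang, Nov 16→Delgado.
Loads: Huang 4, Delgado 4 — all ≤ 4.

4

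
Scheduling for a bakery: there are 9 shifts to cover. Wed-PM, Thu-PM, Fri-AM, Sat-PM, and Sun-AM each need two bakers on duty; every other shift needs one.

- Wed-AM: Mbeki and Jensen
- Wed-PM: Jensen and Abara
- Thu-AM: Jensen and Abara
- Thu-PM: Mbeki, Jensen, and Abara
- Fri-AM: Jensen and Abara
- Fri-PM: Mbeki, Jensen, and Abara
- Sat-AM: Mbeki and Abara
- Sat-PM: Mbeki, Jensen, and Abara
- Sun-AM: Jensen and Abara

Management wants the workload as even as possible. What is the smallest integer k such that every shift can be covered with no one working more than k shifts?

With 3 bakers and 14 worker-slots to fill, someone must work at least ⌈14/3⌉ = 5 shifts, so k ≥ 5.
k = 5 works: Wed-AM→Mbeki, Wed-PM→Jensen+Abara, Thu-AM→Jensen, Thu-PM→Mbeki+Jensen, Fri-AM→Jensen+Abara, Fri-PM→Mbeki, Sat-AM→Mbeki, Sat-PM→Mbeki+Abara, Sun-AM→Jensen+Abara.
Loads: Mbeki 5, Jensen 5, Abara 4 — all ≤ 5.

5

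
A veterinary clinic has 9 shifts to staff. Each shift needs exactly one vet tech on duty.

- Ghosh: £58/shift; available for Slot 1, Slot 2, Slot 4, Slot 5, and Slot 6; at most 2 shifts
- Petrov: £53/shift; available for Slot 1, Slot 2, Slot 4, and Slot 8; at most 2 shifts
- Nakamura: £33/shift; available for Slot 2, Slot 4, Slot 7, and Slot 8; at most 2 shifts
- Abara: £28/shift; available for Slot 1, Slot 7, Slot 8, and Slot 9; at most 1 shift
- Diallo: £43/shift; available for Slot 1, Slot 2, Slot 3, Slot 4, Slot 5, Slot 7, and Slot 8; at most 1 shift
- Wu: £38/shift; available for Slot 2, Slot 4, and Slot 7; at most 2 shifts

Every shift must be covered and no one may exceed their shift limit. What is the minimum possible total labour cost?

£382

Slot 3 can only be covered by Diallo, so that assignment is forced.
Slot 6 can only be covered by Ghosh, so that assignment is forced.
Slot 9 can only be covered by Abara, so that assignment is forced.
Picking the cheapest available vet tech for each shift independently would cost £322, but that ignores the shift limits.
An optimal schedule: Slot 1→Petrov, Slot 2→Wu, Slot 3→Diallo, Slot 4→Wu, Slot 5→Ghosh, Slot 6→Ghosh, Slot 7→Nakamura, Slot 8→Nakamura, Slot 9→Abara.
Total: 53 + 38 + 43 + 38 + 58 + 58 + 33 + 33 + 28 = £382.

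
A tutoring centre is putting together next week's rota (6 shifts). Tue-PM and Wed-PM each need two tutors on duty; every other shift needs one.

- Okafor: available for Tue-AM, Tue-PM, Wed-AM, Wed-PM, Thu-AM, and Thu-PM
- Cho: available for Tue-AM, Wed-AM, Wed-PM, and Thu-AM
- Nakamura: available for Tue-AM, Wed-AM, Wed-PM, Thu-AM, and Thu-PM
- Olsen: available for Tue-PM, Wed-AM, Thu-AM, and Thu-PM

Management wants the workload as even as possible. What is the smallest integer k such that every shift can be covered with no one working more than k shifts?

With 4 tutors and 8 worker-slots to fill, someone must work at least ⌈8/4⌉ = 2 shifts, so k ≥ 2.
k = 2 works: Tue-AM→Okafor, Tue-PM→Okafor+Olsen, Wed-AM→Cho, Wed-PM→Cho+Nakamura, Thu-AM→Olsen, Thu-PM→Nakamura.
Loads: Okafor 2, Cho 2, Nakamura 2, Olsen 2 — all ≤ 2.

2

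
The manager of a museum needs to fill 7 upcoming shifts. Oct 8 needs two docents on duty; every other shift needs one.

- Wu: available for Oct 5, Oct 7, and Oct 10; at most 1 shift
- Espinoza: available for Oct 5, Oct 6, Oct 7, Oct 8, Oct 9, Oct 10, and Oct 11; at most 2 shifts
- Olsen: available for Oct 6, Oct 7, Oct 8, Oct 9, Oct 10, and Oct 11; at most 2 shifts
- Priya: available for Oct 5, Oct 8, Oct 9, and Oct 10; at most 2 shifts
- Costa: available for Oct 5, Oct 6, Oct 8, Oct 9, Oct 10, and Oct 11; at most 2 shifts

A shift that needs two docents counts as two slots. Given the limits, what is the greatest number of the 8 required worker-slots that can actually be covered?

8

Total capacity across all docents is 1+2+2+2+2 = 9, and 8 slots are needed, so at most 8 can be filled.
An assignment achieving 8: Oct 5→Priya, Oct 6→Espinoza, Oct 7→Wu, Oct 8→Olsen+Priya, Oct 9→Olsen, Oct 10→Costa, Oct 11→Espinoza.
Loads: Wu 1/1, Espinoza 2/2, Olsen 2/2, Priya 2/2, Costa 1/2.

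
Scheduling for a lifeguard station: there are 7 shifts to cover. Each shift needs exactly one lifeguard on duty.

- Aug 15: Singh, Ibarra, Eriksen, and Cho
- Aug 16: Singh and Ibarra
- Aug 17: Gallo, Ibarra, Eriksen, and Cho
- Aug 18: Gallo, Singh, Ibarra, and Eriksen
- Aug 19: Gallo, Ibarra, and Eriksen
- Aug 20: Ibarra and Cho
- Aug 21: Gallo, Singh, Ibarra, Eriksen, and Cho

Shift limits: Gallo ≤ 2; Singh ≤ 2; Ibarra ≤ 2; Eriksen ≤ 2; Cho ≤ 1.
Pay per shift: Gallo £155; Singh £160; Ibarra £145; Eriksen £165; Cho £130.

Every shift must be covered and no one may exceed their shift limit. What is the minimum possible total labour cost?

£1050

Picking the cheapest available lifeguard for each shift independently would cost £955, but that ignores the shift limits.
An optimal schedule: Aug 15→Singh, Aug 16→Ibarra, Aug 17→Gallo, Aug 18→Gallo, Aug 19→Ibarra, Aug 20→Cho, Aug 21→Singh.
Total: 160 + 145 + 155 + 155 + 145 + 130 + 160 = £1050.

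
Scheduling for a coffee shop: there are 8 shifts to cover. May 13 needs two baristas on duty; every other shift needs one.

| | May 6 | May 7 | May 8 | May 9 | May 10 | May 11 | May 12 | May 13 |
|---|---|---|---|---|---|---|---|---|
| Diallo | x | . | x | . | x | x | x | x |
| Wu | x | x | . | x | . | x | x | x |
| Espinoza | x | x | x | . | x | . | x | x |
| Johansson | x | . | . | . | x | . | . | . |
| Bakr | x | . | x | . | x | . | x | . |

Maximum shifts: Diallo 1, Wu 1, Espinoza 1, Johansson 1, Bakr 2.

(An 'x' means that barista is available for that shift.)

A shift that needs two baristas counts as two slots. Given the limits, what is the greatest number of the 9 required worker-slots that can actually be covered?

6

Total capacity across all baristas is 1+1+1+1+2 = 6, and 9 slots are needed, so at most 6 can be filled.
An assignment achieving 6: May 7→Espinoza, May 8→Bakr, May 9→Wu, May 10→Johansson, May 11→Diallo, May 12→Bakr.
Loads: Diallo 1/1, Wu 1/1, Espinoza 1/1, Johansson 1/1, Bakr 2/2.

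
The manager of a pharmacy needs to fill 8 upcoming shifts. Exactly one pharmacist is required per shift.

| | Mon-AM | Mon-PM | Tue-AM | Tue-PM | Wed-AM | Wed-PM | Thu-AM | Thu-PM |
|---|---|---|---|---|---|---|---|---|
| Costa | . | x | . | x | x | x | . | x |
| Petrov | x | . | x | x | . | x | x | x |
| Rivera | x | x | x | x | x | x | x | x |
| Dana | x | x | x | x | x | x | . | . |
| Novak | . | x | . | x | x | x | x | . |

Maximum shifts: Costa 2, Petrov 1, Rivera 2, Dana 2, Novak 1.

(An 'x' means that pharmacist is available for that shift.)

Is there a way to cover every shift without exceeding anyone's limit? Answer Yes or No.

One valid schedule: Mon-AM→Petrov, Mon-PM→Costa, Tue-AM→Rivera, Tue-PM→Dana, Wed-AM→Dana, Wed-PM→Novak, Thu-AM→Rivera, Thu-PM→Costa.
Loads: Costa 2/2, Petrov 1/1, Rivera 2/2, Dana 2/2, Novak 1/1 — all within limits.

Yes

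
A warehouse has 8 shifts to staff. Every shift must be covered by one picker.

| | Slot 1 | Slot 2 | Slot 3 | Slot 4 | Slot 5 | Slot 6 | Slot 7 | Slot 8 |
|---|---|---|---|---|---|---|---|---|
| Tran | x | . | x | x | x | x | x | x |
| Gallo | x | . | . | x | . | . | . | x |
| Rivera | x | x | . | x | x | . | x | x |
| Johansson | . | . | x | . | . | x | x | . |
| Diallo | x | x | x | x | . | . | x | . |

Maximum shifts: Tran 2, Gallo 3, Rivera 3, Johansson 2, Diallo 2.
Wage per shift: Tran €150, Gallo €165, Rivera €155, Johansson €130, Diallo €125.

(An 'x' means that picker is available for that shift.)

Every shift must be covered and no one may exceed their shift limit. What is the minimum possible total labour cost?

€1120

Picking the cheapest available picker for each shift independently would cost €1055, but that ignores the shift limits.
An optimal schedule: Slot 1→Rivera, Slot 2→Diallo, Slot 3→Diallo, Slot 4→Rivera, Slot 5→Tran, Slot 6→Johansson, Slot 7→Johansson, Slot 8→Tran.
Total: 155 + 125 + 125 + 155 + 150 + 130 + 130 + 150 = €1120.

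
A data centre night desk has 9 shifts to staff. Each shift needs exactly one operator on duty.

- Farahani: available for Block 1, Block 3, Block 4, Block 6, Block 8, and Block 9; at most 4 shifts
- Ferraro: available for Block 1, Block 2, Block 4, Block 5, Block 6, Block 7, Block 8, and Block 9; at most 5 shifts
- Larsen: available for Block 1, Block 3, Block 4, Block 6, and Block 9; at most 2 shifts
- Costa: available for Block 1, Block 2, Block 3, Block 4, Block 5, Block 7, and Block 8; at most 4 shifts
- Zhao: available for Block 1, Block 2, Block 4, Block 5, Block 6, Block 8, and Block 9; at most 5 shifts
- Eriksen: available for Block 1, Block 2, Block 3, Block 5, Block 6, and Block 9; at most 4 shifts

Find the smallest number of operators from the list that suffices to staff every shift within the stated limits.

9 slots to fill and no one can take more than 5, so at least ⌈9/5⌉ = 2 operators are needed.
Farahani and Ferraro alone can cover everything: Block 1→Farahani, Block 2→Ferraro, Block 3→Farahani, Block 4→Farahani, Block 5→Ferraro, Block 6→Farahani, Block 7→Ferraro, Block 8→Ferraro, Block 9→Ferraro.

2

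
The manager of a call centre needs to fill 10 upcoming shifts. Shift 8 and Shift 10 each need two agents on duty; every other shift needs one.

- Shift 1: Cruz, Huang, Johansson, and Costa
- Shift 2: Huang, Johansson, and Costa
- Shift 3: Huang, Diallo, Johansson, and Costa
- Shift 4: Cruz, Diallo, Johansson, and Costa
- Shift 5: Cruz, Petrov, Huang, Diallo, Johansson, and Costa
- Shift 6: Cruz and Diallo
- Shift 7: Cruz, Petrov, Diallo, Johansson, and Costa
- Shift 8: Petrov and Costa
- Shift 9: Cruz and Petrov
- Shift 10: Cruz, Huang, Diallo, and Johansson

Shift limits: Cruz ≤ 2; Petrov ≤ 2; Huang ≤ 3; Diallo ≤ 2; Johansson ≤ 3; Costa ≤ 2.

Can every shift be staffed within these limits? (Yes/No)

Shift 8 can only be covered by Petrov and Costa, so that assignment is forced.
One valid schedule: Shift 1→Huang, Shift 2→Huang, Shift 3→Huang, Shift 4→Diallo, Shift 5→Johansson, Shift 6→Cruz, Shift 7→Petrov, Shift 8→Petrov+Costa, Shift 9→Cruz, Shift 10→Diallo+Johansson.
Loads: Cruz 2/2, Petrov 2/2, Huang 3/3, Diallo 2/2, Johansson 2/3, Costa 1/2 — all within limits.

Yes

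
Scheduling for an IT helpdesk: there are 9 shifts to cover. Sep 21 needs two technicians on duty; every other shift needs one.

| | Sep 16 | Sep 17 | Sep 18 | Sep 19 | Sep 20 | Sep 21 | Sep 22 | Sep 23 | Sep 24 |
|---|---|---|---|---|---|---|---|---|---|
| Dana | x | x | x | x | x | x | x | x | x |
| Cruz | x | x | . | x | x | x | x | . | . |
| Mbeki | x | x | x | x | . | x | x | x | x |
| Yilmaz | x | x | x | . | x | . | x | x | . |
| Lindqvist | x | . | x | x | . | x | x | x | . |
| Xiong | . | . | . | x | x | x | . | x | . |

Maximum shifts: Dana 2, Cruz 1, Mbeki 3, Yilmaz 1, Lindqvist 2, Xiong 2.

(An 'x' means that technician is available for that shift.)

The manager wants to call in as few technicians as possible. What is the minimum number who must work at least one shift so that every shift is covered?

5

10 slots to fill and no one can take more than 3, so at least ⌈10/3⌉ = 4 technicians are needed.
Any 4 technicians together have capacity at most 3+2+2+2 = 9 < 10 slots, so 4 can never suffice.
Dana, Cruz, Mbeki, Lindqvist, and Xiong alone can cover everything: Sep 16→Mbeki, Sep 17→Dana, Sep 18→Mbeki, Sep 19→Xiong, Sep 20→Cruz, Sep 21→Lindqvist+Xiong, Sep 22→Mbeki, Sep 23→Lindqvist, Sep 24→Dana.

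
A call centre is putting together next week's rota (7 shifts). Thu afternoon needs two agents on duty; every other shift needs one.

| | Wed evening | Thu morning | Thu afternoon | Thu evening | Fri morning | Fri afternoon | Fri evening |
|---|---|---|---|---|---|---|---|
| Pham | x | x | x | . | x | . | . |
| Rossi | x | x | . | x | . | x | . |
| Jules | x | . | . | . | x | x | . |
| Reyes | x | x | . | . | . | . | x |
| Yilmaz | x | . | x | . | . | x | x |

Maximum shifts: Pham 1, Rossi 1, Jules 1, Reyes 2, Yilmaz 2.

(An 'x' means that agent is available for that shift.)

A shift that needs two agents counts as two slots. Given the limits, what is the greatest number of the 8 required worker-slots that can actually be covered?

Total capacity across all agents is 1+1+1+2+2 = 7, and 8 slots are needed, so at most 7 can be filled.
An assignment achieving 7: Thu morning→Reyes, Thu afternoon→Pham+Yilmaz, Thu evening→Rossi, Fri morning→Jules, Fri afternoon→Yilmaz, Fri evening→Reyes.
Loads: Pham 1/1, Rossi 1/1, Jules 1/1, Reyes 2/2, Yilmaz 2/2.

7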